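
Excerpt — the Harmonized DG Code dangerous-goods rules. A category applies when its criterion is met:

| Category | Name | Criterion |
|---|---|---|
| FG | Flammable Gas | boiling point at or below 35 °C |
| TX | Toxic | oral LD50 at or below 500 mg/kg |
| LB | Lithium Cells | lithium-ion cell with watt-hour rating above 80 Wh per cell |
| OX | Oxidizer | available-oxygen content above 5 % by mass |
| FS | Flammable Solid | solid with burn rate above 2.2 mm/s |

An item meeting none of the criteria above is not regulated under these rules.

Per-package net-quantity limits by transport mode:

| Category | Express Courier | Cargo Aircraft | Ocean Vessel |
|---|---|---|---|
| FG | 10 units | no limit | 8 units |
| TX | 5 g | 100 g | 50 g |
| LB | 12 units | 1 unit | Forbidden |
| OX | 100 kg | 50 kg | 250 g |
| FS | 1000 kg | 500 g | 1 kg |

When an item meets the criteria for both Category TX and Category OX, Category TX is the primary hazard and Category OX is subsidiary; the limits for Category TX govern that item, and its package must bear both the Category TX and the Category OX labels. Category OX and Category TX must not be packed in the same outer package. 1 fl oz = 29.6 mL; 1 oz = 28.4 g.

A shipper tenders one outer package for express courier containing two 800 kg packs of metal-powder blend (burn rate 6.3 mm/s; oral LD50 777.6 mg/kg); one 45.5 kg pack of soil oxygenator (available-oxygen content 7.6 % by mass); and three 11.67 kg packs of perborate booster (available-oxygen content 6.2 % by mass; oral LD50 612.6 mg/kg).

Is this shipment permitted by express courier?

Burn rate 6.3 mm/s meets the Category FS criterion (Flammable Solid), so the metal-powder blend is Category FS.
Soil oxygenator: available-oxygen content 7.6 % by mass > 5 % by mass → Category OX (Oxidizer).
The perborate booster has available-oxygen content 6.2 % by mass, which is > 5 % by mass, so it is Category OX (Oxidizer).
Category OX net quantity: 45.5 kg + (three 11.67 kg packs = 35.01 kg) = 80.51 kg.
That is within the Category OX express courier limit of 100 kg.
Category FS quantity: two 800 kg packs = 1600 kg.
That exceeds the Category FS express courier limit of 1000 kg.
The segregation rule (Category OX with Category TX) does not apply to Category OX with Category FS.

No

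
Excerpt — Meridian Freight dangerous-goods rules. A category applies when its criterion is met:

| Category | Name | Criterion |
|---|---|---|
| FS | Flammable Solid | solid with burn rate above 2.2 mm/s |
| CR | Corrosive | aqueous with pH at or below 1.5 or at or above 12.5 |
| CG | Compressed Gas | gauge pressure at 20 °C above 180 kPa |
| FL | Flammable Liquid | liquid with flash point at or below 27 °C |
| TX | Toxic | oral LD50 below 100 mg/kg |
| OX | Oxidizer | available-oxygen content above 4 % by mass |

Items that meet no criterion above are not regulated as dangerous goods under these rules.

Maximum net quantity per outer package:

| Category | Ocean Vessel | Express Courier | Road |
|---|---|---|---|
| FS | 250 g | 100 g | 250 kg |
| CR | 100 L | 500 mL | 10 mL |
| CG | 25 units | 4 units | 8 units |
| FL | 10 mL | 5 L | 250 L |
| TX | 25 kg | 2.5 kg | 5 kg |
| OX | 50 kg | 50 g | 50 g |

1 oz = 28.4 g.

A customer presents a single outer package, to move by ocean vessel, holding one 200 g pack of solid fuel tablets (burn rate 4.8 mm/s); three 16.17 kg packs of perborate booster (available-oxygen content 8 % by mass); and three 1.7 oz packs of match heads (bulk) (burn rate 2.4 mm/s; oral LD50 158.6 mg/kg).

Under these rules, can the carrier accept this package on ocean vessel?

Solid fuel tablets: burn rate 4.8 mm/s > 2.2 mm/s → Category FS (Flammable Solid).
With available-oxygen content 8 % by mass (> 4 % by mass), the perborate booster falls in Category OX.
The match heads (bulk) have burn rate 2.4 mm/s, which is > 2.2 mm/s, so they are Category FS (Flammable Solid).
Category FS net quantity: 200 g + (three 1.7 oz packs = 144.84 g) = 344.84 g.
344.84 g > 250 g (ocean vessel limit, Category FS) — over the limit.
Category OX quantity: three 16.17 kg packs = 48.51 kg.
48.51 kg ≤ 50 kg (ocean vessel limit, Category OX) — within limit.

No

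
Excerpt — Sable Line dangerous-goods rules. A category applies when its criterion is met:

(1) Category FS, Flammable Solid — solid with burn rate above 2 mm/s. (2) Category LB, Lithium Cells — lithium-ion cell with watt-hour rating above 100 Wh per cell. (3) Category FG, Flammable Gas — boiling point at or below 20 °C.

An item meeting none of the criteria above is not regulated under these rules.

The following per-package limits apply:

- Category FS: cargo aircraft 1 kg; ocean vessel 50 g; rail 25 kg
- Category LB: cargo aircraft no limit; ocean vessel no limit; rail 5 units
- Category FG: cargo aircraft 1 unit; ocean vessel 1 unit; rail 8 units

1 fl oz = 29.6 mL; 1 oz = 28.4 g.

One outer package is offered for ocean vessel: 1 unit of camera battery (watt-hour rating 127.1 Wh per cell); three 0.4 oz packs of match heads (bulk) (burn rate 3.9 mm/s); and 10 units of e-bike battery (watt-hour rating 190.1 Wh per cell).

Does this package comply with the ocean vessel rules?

Yes

Watt-hour rating 127.1 Wh per cell meets the Category LB criterion (Lithium Cells), so the camera battery is Category LB.
With burn rate 3.9 mm/s (> 2 mm/s), the match heads (bulk) fall in Category FS.
E-bike battery: watt-hour rating 190.1 Wh per cell > 100 Wh per cell → Category LB (Lithium Cells).
Category LB net quantity: 1 unit + 10 units = 11 units.
Category LB has no per-package limit by ocean vessel.
Category FS quantity: three 0.4 oz packs = 34.08 g.
34.08 g ≤ 50 g (ocean vessel limit, Category FS) — within limit.
Every hazard category is within its ocean vessel limit and no segregation rule is violated.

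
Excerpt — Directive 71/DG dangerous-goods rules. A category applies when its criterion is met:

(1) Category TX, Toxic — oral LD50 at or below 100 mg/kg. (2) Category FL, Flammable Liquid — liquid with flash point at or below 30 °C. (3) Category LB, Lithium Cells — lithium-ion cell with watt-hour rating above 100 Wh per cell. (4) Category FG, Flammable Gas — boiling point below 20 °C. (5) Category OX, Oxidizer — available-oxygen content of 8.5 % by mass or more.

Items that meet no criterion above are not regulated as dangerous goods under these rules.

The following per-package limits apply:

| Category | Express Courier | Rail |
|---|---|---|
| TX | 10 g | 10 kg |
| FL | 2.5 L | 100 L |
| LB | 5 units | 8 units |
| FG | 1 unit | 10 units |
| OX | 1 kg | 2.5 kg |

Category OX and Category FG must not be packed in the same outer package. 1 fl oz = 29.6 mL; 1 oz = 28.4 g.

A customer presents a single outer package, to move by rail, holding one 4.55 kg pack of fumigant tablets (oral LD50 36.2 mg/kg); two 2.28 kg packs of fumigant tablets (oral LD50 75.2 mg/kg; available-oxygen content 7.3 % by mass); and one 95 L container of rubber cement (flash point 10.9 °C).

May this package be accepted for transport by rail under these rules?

Oral LD50 36.2 mg/kg meets the Category TX criterion (Toxic), so the fumigant tablets are Category TX.
With oral LD50 75.2 mg/kg (≤ 100 mg/kg), the fumigant tablets fall in Category TX.
Rubber cement: flash point 10.9 °C ≤ 30 °C → Category FL (Flammable Liquid).
Total Category TX: 4.55 kg + (two 2.28 kg packs = 4.56 kg) = 9.11 kg.
That is within the Category TX rail limit of 10 kg.
Category FL quantity: 95 L.
95 L is within the rail limit of 100 L for Category FL.
The segregation rule (Category OX with Category FG) does not apply to Category TX with Category FL.
Every hazard category is within its rail limit and no segregation rule is violated.

Yes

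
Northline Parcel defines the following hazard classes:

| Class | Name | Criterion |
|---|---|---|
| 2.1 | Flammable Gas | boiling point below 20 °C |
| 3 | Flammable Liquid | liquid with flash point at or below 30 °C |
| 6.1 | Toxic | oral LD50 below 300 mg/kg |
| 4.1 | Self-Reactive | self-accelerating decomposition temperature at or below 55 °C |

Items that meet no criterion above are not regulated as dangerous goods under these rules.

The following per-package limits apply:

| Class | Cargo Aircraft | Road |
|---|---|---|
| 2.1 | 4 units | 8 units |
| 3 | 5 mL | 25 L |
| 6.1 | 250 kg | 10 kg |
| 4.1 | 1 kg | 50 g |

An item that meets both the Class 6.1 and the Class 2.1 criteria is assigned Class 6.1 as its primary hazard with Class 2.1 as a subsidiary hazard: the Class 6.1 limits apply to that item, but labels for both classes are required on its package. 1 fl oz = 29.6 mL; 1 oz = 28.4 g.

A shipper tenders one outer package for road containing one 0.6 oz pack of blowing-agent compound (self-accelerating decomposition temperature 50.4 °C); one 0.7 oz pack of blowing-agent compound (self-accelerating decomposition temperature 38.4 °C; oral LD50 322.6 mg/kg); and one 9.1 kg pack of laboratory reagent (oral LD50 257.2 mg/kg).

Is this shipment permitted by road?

Blowing-agent compound: self-accelerating decomposition temperature 50.4 °C ≤ 55 °C → Class 4.1 (Self-Reactive).
The blowing-agent compound has self-accelerating decomposition temperature 38.4 °C, which is ≤ 55 °C, so it is Class 4.1 (Self-Reactive).
Laboratory reagent: oral LD50 257.2 mg/kg < 300 mg/kg → Class 6.1 (Toxic).
Total Class 4.1: (one 0.6 oz pack = 17.04 g) + (one 0.7 oz pack = 19.88 g) = 36.92 g.
36.92 g ≤ 50 g (road limit, Class 4.1) — within limit.
Class 6.1 quantity: 9.1 kg.
9.1 kg is within the road limit of 10 kg for Class 6.1.
Every hazard class is within its road limit and no segregation rule is violated.

Yes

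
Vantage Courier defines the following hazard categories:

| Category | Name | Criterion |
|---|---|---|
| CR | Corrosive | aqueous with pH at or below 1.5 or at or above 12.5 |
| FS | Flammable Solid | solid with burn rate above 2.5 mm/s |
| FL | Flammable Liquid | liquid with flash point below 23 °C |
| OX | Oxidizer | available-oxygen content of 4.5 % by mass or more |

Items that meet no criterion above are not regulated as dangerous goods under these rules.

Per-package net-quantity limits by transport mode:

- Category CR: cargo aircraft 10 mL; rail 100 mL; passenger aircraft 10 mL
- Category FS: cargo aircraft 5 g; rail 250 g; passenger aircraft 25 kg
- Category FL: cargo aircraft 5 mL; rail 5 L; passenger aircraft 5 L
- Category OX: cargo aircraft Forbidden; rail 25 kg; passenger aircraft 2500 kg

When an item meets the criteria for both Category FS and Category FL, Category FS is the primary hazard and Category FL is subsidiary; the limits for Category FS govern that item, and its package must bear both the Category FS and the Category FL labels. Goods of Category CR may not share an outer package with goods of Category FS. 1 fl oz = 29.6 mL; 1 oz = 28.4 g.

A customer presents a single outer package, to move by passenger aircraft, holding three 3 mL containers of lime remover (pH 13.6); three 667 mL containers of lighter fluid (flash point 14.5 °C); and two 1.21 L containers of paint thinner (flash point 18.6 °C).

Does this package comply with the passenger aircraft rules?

Yes

The lime remover has pH 13.6, which is ≥ 12.5, so it is Category CR (Corrosive).
The lighter fluid has flash point 14.5 °C, which is < 23 °C, so it is Category FL (Flammable Liquid).
The paint thinner has flash point 18.6 °C, which is < 23 °C, so it is Category FL (Flammable Liquid).
Category CR quantity: three 3 mL containers = 9 mL.
9 mL ≤ 10 mL (passenger aircraft limit, Category CR) — within limit.
Category FL net quantity: (three 667 mL containers = 2.001 L) + (two 1.21 L containers = 2.42 L) = 4.421 L.
4.421 L ≤ 5 L (passenger aircraft limit, Category FL) — within limit.
The segregation rule (Category CR with Category FS) does not apply to Category CR with Category FL.
Every hazard category is within its passenger aircraft limit and no segregation rule is violated.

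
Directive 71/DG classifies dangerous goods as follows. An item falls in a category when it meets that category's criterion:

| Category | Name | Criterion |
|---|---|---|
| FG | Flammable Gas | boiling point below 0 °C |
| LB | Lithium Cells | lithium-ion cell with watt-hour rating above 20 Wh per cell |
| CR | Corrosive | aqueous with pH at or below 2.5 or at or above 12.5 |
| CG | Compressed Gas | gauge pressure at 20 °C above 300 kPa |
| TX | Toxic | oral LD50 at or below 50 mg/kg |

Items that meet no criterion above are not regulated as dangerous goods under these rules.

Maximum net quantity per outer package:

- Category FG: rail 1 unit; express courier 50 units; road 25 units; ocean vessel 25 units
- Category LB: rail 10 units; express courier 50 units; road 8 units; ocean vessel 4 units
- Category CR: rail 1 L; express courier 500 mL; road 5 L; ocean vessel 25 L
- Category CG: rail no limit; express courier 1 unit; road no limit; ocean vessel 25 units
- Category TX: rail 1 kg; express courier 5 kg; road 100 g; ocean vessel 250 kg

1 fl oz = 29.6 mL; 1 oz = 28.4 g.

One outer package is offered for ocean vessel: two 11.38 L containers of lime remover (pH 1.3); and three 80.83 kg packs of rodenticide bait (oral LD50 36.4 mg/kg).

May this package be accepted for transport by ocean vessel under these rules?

Yes

The lime remover has pH 1.3, which is ≤ 2.5, so it is Category CR (Corrosive).
Rodenticide bait: oral LD50 36.4 mg/kg ≤ 50 mg/kg → Category TX (Toxic).
Category CR quantity: two 11.38 L containers = 22.76 L.
That is within the Category CR ocean vessel limit of 25 L.
Category TX quantity: three 80.83 kg packs = 242.49 kg.
That is within the Category TX ocean vessel limit of 250 kg.
Every hazard category is within its ocean vessel limit and no segregation rule is violated.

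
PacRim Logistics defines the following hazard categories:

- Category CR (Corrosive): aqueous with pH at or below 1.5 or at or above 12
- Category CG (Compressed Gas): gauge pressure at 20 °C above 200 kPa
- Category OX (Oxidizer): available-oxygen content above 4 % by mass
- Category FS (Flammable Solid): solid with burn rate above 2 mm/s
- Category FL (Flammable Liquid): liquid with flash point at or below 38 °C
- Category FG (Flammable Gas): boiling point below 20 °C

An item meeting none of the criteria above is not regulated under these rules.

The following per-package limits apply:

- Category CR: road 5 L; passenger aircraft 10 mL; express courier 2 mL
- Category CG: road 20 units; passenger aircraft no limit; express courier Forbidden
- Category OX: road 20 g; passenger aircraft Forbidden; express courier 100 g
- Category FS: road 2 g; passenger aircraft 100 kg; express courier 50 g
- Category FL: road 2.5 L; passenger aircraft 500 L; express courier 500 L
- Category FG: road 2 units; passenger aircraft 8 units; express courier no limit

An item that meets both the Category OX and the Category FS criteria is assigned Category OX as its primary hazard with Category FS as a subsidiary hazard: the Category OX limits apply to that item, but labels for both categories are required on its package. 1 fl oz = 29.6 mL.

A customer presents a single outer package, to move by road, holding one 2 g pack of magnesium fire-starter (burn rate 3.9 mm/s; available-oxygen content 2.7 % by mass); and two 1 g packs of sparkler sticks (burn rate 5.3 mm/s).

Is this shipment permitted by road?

With burn rate 3.9 mm/s (> 2 mm/s), the magnesium fire-starter falls in Category FS.
With burn rate 5.3 mm/s (> 2 mm/s), the sparkler sticks fall in Category FS.
Category FS net quantity: 2 g + (two 1 g packs = 2 g) = 4 g.
That exceeds the Category FS road limit of 2 g.

No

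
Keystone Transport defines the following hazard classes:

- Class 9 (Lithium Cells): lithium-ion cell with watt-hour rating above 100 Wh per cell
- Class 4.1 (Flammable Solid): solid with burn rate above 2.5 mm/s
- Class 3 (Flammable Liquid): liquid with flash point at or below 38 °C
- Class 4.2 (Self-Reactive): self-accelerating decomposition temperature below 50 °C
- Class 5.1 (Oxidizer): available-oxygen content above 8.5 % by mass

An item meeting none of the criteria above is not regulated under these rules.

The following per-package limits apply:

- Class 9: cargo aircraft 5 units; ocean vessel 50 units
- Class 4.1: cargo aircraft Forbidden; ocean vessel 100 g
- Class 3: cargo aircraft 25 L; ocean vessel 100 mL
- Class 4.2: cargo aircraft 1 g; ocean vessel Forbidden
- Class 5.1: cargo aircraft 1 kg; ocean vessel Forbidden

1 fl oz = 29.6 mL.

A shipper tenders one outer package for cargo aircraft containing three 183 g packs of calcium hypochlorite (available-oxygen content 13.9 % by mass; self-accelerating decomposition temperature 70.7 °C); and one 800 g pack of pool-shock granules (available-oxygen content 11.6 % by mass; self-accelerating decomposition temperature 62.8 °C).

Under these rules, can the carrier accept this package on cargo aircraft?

With available-oxygen content 13.9 % by mass (> 8.5 % by mass), the calcium hypochlorite falls in Class 5.1.
Pool-shock granules: available-oxygen content 11.6 % by mass > 8.5 % by mass → Class 5.1 (Oxidizer).
Class 5.1 net quantity: (three 183 g packs = 549 g) + 800 g = 1.349 kg.
1.349 kg exceeds the cargo aircraft limit of 1 kg for Class 5.1.

No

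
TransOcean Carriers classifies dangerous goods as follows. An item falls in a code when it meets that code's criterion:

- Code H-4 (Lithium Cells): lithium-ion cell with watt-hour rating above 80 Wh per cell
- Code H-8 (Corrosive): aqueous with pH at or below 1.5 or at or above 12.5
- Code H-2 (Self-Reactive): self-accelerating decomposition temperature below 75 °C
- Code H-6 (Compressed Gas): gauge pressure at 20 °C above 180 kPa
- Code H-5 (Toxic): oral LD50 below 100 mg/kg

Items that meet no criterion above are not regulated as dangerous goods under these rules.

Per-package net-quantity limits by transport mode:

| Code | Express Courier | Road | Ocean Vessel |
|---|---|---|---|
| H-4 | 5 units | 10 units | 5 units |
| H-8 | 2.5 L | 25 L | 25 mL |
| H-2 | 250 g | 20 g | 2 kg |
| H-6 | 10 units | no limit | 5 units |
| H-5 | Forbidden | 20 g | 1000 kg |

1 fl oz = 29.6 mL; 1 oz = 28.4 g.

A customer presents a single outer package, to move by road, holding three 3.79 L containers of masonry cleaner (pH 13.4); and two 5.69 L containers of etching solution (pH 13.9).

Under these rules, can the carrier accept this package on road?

Yes

Masonry cleaner: pH 13.4 ≥ 12.5 → Code H-8 (Corrosive).
pH 13.9 meets the Code H-8 criterion (Corrosive), so the etching solution is Code H-8.
Total Code H-8: (three 3.79 L containers = 11.37 L) + (two 5.69 L containers = 11.38 L) = 22.75 L.
22.75 L ≤ 25 L (road limit, Code H-8) — within limit.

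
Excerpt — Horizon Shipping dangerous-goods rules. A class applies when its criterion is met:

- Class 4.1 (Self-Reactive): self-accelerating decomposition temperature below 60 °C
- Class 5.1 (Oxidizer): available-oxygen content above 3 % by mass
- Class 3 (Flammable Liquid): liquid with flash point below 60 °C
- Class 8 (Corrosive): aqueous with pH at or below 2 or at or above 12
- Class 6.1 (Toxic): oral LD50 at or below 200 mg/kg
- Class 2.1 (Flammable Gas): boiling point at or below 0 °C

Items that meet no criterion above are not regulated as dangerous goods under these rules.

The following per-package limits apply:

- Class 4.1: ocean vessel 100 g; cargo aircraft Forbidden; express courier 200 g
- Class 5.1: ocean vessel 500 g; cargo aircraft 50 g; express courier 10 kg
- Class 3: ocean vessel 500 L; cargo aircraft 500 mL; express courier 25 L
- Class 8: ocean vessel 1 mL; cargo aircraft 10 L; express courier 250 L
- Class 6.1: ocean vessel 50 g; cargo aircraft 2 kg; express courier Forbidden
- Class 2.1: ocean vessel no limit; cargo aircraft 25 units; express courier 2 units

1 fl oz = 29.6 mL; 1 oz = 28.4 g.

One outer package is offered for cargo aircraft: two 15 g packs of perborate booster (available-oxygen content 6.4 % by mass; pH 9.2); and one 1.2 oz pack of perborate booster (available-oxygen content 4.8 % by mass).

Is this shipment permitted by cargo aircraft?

No

Perborate booster: available-oxygen content 6.4 % by mass > 3 % by mass → Class 5.1 (Oxidizer).
The perborate booster has available-oxygen content 4.8 % by mass, which is > 3 % by mass, so it is Class 5.1 (Oxidizer).
Class 5.1 net quantity: (two 15 g packs = 30 g) + (one 1.2 oz pack = 34.08 g) = 64.08 g.
64.08 g exceeds the cargo aircraft limit of 50 g for Class 5.1.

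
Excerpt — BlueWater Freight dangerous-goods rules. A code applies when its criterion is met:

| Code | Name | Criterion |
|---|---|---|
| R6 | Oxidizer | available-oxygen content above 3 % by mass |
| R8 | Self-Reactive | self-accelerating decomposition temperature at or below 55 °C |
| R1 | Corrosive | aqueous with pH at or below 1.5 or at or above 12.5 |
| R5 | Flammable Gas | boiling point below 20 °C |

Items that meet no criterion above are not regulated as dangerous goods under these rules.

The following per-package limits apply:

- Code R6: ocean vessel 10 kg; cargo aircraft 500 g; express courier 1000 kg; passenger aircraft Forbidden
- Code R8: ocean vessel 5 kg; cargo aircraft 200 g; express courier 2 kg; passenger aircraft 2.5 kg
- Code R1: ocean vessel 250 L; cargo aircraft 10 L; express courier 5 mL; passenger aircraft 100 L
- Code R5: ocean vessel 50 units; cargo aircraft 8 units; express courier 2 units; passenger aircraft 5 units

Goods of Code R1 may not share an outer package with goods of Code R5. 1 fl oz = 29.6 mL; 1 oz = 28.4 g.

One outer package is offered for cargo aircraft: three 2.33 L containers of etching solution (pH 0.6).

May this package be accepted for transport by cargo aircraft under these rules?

pH 0.6 meets the Code R1 criterion (Corrosive), so the etching solution is Code R1.
Code R1 quantity: three 2.33 L containers = 6.99 L.
6.99 L ≤ 10 L (cargo aircraft limit, Code R1) — within limit.

Yes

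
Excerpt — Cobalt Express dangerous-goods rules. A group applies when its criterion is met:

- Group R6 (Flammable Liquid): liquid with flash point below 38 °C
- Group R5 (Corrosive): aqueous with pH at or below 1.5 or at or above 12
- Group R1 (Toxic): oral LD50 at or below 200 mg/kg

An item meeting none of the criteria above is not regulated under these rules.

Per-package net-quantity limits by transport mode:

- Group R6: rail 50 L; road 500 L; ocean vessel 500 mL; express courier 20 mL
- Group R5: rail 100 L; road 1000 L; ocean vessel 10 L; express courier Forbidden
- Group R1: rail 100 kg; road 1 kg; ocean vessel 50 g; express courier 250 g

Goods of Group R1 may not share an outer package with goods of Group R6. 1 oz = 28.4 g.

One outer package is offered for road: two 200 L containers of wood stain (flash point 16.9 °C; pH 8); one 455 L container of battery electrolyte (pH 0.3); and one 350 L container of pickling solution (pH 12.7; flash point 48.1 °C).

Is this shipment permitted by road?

The wood stain has flash point 16.9 °C, which is < 38 °C, so it is Group R6 (Flammable Liquid).
The battery electrolyte has pH 0.3, which is ≤ 1.5, so it is Group R5 (Corrosive).
pH 12.7 meets the Group R5 criterion (Corrosive), so the pickling solution is Group R5.
Group R5 net quantity: 455 L + 350 L = 805 L.
805 L ≤ 1000 L (road limit, Group R5) — within limit.
Group R6 quantity: two 200 L containers = 400 L.
400 L ≤ 500 L (road limit, Group R6) — within limit.
The segregation rule (Group R1 with Group R6) does not apply to Group R5 with Group R6.
Every hazard group is within its road limit and no segregation rule is violated.

Yes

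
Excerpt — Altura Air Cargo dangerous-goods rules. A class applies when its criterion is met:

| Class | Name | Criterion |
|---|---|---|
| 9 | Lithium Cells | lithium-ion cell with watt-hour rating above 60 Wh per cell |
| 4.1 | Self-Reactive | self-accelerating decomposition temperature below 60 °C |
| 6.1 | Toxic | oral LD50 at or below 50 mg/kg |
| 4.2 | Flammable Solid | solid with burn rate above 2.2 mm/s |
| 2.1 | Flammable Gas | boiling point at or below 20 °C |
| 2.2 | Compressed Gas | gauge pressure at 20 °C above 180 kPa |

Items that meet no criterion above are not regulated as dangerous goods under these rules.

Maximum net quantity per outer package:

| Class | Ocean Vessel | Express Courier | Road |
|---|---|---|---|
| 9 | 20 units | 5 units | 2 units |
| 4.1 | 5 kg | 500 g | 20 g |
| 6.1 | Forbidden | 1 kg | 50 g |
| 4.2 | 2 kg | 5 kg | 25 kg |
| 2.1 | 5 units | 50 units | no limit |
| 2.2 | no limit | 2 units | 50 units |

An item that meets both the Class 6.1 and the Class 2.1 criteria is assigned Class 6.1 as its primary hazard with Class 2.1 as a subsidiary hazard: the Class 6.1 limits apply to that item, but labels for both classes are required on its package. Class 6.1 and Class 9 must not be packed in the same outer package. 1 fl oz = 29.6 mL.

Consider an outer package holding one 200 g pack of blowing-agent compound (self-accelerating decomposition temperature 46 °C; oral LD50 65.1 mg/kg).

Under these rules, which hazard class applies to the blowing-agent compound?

Class 4.1

Self-accelerating decomposition temperature 46 °C meets the Class 4.1 criterion (Self-Reactive), so the blowing-agent compound is Class 4.1.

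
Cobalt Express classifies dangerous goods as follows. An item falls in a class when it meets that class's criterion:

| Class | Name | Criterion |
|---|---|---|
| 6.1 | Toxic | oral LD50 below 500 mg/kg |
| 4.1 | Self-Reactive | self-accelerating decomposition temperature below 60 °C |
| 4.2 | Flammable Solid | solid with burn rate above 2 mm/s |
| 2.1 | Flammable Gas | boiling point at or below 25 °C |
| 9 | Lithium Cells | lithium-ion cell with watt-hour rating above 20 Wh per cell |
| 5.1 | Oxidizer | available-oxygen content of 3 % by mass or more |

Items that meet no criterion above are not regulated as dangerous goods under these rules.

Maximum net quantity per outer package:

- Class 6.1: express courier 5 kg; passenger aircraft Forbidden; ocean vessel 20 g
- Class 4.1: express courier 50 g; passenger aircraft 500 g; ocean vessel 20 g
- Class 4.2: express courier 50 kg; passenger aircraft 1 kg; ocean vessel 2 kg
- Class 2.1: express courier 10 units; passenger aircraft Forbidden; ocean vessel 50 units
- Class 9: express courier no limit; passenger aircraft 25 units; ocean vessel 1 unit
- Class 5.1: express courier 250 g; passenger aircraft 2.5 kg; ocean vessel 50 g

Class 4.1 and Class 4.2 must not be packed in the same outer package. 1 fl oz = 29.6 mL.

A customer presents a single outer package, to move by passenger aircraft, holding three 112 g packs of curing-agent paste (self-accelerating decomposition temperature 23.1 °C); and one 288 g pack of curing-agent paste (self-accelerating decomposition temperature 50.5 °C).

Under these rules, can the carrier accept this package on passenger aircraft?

No

The curing-agent paste has self-accelerating decomposition temperature 23.1 °C, which is < 60 °C, so it is Class 4.1 (Self-Reactive).
Curing-agent paste: self-accelerating decomposition temperature 50.5 °C < 60 °C → Class 4.1 (Self-Reactive).
Class 4.1 net quantity: (three 112 g packs = 336 g) + 288 g = 624 g.
624 g > 500 g (passenger aircraft limit, Class 4.1) — over the limit.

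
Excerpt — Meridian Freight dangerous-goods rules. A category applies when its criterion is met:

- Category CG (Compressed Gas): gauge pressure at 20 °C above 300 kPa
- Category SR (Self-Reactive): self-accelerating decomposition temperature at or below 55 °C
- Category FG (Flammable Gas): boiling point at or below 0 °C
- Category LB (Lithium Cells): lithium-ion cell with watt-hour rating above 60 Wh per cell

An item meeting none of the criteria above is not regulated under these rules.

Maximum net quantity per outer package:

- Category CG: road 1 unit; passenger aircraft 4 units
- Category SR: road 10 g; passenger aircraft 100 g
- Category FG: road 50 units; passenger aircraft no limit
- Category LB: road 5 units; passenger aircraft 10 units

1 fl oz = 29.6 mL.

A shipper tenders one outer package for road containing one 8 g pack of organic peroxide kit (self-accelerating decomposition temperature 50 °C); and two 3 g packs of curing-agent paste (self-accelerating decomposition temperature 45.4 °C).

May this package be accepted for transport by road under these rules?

No

Self-accelerating decomposition temperature 50 °C meets the Category SR criterion (Self-Reactive), so the organic peroxide kit is Category SR.
Curing-agent paste: self-accelerating decomposition temperature 45.4 °C ≤ 55 °C → Category SR (Self-Reactive).
Category SR net quantity: 8 g + (two 3 g packs = 6 g) = 14 g.
14 g > 10 g (road limit, Category SR) — over the limit.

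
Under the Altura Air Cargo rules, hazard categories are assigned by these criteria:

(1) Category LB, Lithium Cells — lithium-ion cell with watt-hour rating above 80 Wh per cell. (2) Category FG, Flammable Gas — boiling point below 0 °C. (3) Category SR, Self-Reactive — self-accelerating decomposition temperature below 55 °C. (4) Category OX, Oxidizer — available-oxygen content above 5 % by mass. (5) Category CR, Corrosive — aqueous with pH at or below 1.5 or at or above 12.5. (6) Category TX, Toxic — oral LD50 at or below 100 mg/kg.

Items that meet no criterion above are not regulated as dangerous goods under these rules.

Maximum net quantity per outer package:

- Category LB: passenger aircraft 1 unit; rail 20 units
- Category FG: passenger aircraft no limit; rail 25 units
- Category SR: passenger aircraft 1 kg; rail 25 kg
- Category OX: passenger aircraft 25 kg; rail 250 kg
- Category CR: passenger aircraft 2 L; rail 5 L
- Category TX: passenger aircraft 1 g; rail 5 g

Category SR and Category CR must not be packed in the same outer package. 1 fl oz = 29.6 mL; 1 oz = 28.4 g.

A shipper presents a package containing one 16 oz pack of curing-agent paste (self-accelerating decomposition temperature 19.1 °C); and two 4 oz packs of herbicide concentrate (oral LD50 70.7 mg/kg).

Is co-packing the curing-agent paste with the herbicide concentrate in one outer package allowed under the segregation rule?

The curing-agent paste has self-accelerating decomposition temperature 19.1 °C, which is < 55 °C, so it is Category SR (Self-Reactive).
Herbicide concentrate: oral LD50 70.7 mg/kg ≤ 100 mg/kg → Category TX (Toxic).
No segregation rule bars Category SR with Category TX.

Yes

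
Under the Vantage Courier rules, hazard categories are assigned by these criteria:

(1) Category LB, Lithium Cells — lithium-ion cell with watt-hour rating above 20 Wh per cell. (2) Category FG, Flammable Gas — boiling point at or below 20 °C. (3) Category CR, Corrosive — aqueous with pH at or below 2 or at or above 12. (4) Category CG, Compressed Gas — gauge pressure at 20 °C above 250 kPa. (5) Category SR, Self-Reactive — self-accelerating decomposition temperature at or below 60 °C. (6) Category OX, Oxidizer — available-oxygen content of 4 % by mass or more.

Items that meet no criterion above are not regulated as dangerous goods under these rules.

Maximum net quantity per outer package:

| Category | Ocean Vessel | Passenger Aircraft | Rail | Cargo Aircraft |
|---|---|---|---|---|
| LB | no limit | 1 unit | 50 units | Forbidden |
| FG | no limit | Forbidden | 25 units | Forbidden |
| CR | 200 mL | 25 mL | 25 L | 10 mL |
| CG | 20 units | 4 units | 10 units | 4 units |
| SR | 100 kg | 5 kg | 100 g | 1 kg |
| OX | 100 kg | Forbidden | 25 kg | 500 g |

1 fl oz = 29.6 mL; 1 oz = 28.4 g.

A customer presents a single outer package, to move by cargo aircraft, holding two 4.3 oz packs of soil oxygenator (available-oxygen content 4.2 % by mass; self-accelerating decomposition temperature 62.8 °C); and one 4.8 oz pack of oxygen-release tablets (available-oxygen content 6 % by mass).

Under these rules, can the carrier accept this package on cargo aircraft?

Soil oxygenator: available-oxygen content 4.2 % by mass ≥ 4 % by mass → Category OX (Oxidizer).
Oxygen-release tablets: available-oxygen content 6 % by mass ≥ 4 % by mass → Category OX (Oxidizer).
Total Category OX: (two 4.3 oz packs = 244.24 g) + (one 4.8 oz pack = 136.32 g) = 380.56 g.
380.56 g ≤ 500 g (cargo aircraft limit, Category OX) — within limit.

Yes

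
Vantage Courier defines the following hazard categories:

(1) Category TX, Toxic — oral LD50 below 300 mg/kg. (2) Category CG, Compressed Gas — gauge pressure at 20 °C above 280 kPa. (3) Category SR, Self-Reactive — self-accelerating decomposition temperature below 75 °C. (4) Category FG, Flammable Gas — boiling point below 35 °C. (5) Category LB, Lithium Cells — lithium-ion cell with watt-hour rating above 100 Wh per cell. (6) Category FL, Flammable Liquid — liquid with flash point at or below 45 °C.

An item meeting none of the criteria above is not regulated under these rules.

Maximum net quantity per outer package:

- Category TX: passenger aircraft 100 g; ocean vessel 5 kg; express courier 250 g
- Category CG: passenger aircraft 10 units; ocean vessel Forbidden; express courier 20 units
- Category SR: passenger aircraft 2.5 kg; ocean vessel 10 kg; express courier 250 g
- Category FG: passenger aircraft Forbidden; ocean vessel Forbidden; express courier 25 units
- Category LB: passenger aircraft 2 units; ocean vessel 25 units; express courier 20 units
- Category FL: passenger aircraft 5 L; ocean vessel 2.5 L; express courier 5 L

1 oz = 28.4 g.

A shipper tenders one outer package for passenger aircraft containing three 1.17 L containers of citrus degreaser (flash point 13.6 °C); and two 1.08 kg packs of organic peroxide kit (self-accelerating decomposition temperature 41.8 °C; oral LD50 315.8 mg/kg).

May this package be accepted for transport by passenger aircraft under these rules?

Yes

With flash point 13.6 °C (≤ 45 °C), the citrus degreaser falls in Category FL.
Organic peroxide kit: self-accelerating decomposition temperature 41.8 °C < 75 °C → Category SR (Self-Reactive).
Category SR quantity: two 1.08 kg packs = 2.16 kg.
2.16 kg is within the passenger aircraft limit of 2.5 kg for Category SR.
Category FL quantity: three 1.17 L containers = 3.51 L.
3.51 L ≤ 5 L (passenger aircraft limit, Category FL) — within limit.
Every hazard category is within its passenger aircraft limit and no segregation rule is violated.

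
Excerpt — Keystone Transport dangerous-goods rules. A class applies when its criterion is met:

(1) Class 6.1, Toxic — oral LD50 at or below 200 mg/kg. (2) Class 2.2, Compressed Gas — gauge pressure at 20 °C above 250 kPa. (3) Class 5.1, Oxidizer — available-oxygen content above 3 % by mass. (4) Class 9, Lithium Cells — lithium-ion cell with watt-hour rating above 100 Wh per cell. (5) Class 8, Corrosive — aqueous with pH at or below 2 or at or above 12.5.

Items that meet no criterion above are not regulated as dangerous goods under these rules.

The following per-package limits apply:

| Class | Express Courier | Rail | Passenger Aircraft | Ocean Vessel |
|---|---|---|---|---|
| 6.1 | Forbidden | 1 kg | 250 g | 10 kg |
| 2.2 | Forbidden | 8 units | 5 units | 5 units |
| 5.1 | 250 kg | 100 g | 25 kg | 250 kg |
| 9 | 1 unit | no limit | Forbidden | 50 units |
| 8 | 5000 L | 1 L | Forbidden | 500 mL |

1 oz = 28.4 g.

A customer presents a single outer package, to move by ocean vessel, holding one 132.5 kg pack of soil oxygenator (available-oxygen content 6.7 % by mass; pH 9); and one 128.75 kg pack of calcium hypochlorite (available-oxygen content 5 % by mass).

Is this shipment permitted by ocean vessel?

Available-oxygen content 6.7 % by mass meets the Class 5.1 criterion (Oxidizer), so the soil oxygenator is Class 5.1.
With available-oxygen content 5 % by mass (> 3 % by mass), the calcium hypochlorite falls in Class 5.1.
Class 5.1 net quantity: 132.5 kg + 128.75 kg = 261.25 kg.
261.25 kg exceeds the ocean vessel limit of 250 kg for Class 5.1.

No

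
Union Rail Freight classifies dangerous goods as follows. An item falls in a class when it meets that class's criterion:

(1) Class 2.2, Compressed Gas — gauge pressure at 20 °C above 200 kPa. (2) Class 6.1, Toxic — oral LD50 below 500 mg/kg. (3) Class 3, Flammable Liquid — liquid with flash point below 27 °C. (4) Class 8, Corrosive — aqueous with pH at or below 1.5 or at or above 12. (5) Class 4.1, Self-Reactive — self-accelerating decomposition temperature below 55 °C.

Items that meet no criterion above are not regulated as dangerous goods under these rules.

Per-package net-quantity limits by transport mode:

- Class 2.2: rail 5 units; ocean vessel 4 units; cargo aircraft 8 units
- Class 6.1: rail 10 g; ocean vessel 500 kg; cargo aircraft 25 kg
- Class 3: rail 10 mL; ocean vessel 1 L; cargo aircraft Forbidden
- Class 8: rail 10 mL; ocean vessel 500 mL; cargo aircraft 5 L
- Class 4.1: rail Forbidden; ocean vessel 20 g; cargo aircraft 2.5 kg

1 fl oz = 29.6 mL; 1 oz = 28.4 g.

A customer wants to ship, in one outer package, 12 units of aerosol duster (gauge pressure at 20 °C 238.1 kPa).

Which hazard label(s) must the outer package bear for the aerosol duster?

The aerosol duster has gauge pressure at 20 °C 238.1 kPa, which is > 200 kPa, so it is Class 2.2 (Compressed Gas).
Only the Class 2.2 label is required.

Class 2.2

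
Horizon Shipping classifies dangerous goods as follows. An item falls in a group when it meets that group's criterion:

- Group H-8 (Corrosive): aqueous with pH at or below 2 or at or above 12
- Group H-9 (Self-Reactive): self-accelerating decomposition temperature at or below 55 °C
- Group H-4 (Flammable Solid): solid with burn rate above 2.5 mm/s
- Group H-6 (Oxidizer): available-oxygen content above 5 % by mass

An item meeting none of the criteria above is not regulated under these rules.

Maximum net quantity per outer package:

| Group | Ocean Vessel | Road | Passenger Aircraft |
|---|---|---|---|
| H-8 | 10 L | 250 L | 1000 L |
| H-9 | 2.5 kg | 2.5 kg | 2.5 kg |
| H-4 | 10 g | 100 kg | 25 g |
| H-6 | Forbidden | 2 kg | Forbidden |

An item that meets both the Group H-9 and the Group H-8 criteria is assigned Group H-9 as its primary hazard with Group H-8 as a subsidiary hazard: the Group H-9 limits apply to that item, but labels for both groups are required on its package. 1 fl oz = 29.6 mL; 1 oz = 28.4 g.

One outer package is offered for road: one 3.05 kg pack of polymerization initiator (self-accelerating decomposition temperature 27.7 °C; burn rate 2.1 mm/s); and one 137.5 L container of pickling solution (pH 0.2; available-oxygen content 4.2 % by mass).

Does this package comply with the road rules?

No

The polymerization initiator has self-accelerating decomposition temperature 27.7 °C, which is ≤ 55 °C, so it is Group H-9 (Self-Reactive).
Pickling solution: pH 0.2 ≤ 2 → Group H-8 (Corrosive).
Group H-9 quantity: 3.05 kg.
3.05 kg exceeds the road limit of 2.5 kg for Group H-9.
Group H-8 quantity: 137.5 L.
137.5 L ≤ 250 L (road limit, Group H-8) — within limit.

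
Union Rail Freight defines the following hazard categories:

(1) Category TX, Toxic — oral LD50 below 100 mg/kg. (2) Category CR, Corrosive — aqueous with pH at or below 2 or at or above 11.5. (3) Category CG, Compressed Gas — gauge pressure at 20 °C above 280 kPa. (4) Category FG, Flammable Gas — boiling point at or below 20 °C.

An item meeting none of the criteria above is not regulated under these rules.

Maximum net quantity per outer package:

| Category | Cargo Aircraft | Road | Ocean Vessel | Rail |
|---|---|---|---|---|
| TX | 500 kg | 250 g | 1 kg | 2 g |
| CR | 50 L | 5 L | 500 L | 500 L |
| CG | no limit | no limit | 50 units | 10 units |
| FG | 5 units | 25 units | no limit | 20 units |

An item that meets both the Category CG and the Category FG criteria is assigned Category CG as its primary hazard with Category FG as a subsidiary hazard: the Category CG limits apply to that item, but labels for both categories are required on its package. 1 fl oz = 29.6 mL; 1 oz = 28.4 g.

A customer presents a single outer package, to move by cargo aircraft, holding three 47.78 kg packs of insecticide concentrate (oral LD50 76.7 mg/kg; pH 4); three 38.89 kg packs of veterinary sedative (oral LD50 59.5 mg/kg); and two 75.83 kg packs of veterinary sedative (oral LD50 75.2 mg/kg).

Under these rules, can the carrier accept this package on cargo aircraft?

The insecticide concentrate has oral LD50 76.7 mg/kg, which is < 100 mg/kg, so it is Category TX (Toxic).
With oral LD50 59.5 mg/kg (< 100 mg/kg), the veterinary sedative falls in Category TX.
The veterinary sedative has oral LD50 75.2 mg/kg, which is < 100 mg/kg, so it is Category TX (Toxic).
Category TX net quantity: (three 47.78 kg packs = 143.34 kg) + (three 38.89 kg packs = 116.67 kg) + (two 75.83 kg packs = 151.66 kg) = 411.67 kg.
411.67 kg is within the cargo aircraft limit of 500 kg for Category TX.

Yes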